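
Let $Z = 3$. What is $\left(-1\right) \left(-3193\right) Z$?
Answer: $9579$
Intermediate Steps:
$\left(-1\right) \left(-3193\right) Z = \left(-1\right) \left(-3193\right) 3 = 3193 \cdot 3 = 9579$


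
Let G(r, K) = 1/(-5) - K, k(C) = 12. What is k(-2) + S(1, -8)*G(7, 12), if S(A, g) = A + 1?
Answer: -62/5 ≈ -12.400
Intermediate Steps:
G(r, K) = -⅕ - K
S(A, g) = 1 + A
k(-2) + S(1, -8)*G(7, 12) = 12 + (1 + 1)*(-⅕ - 1*12) = 12 + 2*(-⅕ - 12) = 12 + 2*(-61/5) = 12 - 122/5 = -62/5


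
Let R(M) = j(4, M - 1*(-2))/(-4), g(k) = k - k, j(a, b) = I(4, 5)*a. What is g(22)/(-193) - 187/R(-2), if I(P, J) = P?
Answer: 187/4 ≈ 46.750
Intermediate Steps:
j(a, b) = 4*a
g(k) = 0
R(M) = -4 (R(M) = (4*4)/(-4) = 16*(-¼) = -4)
g(22)/(-193) - 187/R(-2) = 0/(-193) - 187/(-4) = 0*(-1/193) - 187*(-¼) = 0 + 187/4 = 187/4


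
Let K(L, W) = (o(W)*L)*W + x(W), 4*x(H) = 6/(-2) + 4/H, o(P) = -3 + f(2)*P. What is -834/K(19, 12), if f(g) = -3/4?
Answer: 1251/4105 ≈ 0.30475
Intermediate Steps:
f(g) = -3/4 (f(g) = -3*1/4 = -3/4)
o(P) = -3 - 3*P/4
x(H) = -3/4 + 1/H (x(H) = (6/(-2) + 4/H)/4 = (6*(-1/2) + 4/H)/4 = (-3 + 4/H)/4 = -3/4 + 1/H)
K(L, W) = -3/4 + 1/W + L*W*(-3 - 3*W/4) (K(L, W) = ((-3 - 3*W/4)*L)*W + (-3/4 + 1/W) = (L*(-3 - 3*W/4))*W + (-3/4 + 1/W) = L*W*(-3 - 3*W/4) + (-3/4 + 1/W) = -3/4 + 1/W + L*W*(-3 - 3*W/4))
-834/K(19, 12) = -834*48/(4 - 3*12*(1 + 19*12*(4 + 12))) = -834*48/(4 - 3*12*(1 + 19*12*16)) = -834*48/(4 - 3*12*(1 + 3648)) = -834*48/(4 - 3*12*3649) = -834*48/(4 - 131364) = -834/((1/4)*(1/12)*(-131360)) = -834/(-8210/3) = -834*(-3/8210) = 1251/4105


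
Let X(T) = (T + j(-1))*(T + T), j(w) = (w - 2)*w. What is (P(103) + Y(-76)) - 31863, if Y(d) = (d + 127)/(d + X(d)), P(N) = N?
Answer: -349995149/11020 ≈ -31760.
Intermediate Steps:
j(w) = w*(-2 + w) (j(w) = (-2 + w)*w = w*(-2 + w))
X(T) = 2*T*(3 + T) (X(T) = (T - (-2 - 1))*(T + T) = (T - 1*(-3))*(2*T) = (T + 3)*(2*T) = (3 + T)*(2*T) = 2*T*(3 + T))
Y(d) = (127 + d)/(d + 2*d*(3 + d)) (Y(d) = (d + 127)/(d + 2*d*(3 + d)) = (127 + d)/(d + 2*d*(3 + d)))
(P(103) + Y(-76)) - 31863 = (103 + (127 - 76)/((-76)*(7 + 2*(-76)))) - 31863 = (103 - 1/76*51/(7 - 152)) - 31863 = (103 - 1/76*51/(-145)) - 31863 = (103 - 1/76*(-1/145)*51) - 31863 = (103 + 51/11020) - 31863 = 1135111/11020 - 31863 = -349995149/11020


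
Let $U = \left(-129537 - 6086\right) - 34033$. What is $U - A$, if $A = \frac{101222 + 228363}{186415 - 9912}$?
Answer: $- \frac{29945122553}{176503} \approx -1.6966 \cdot 10^{5}$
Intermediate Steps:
$A = \frac{329585}{176503}$ ($A = \frac{329585}{186415 + \left(-107370 + 97458\right)} = \frac{329585}{186415 - 9912} = \frac{329585}{176503} \approx 1.8673$)
$U = -169656$ ($U = -135623 - 34033 = -169656$)
$U - A = -169656 - \frac{329585}{176503} = - \frac{29945122553}{176503}$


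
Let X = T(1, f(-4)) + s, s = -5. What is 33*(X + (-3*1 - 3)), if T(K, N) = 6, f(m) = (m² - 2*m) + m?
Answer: -165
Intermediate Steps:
f(m) = m² - m
X = 1 (X = 6 - 5 = 1)
33*(X + (-3*1 - 3)) = 33*(1 + (-3*1 - 3)) = 33*(1 + (-3 - 3)) = 33*(1 - 6) = 33*(-5) = -165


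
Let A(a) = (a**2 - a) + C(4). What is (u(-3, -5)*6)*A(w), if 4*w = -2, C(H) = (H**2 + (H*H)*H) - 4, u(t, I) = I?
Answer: -4605/2 ≈ -2302.5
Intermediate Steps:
C(H) = -4 + H**2 + H**3 (C(H) = (H**2 + H**2*H) - 4 = (H**2 + H**3) - 4 = -4 + H**2 + H**3)
w = -1/2 (w = (1/4)*(-2) = -1/2 ≈ -0.50000)
A(a) = 76 + a**2 - a (A(a) = (a**2 - a) + (-4 + 4**2 + 4**3) = (a**2 - a) + (-4 + 16 + 64) = (a**2 - a) + 76 = 76 + a**2 - a)
(u(-3, -5)*6)*A(w) = (-5*6)*(76 + (-1/2)**2 - 1*(-1/2)) = -30*(76 + 1/4 + 1/2) = -30*307/4 = -4605/2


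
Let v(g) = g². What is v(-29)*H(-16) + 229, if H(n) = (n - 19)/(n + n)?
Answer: 36763/32 ≈ 1148.8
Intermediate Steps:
H(n) = (-19 + n)/(2*n) (H(n) = (-19 + n)/((2*n)) = (-19 + n)*(1/(2*n)) = (-19 + n)/(2*n))
v(-29)*H(-16) + 229 = (-29)²*((½)*(-19 - 16)/(-16)) + 229 = 841*((½)*(-1/16)*(-35)) + 229 = 841*(35/32) + 229 = 29435/32 + 229 = 36763/32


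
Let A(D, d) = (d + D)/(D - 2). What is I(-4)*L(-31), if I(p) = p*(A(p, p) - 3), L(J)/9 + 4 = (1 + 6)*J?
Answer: -13260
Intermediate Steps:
L(J) = -36 + 63*J (L(J) = -36 + 9*((1 + 6)*J) = -36 + 9*(7*J) = -36 + 63*J)
A(D, d) = (D + d)/(-2 + D)
I(p) = p*(-3 + 2*p/(-2 + p)) (I(p) = p*((p + p)/(-2 + p) - 3) = p*((2*p)/(-2 + p) - 3) = p*(2*p/(-2 + p) - 3) = p*(-3 + 2*p/(-2 + p)))
I(-4)*L(-31) = (-4*(6 - 1*(-4))/(-2 - 4))*(-36 + 63*(-31)) = (-4*(6 + 4)/(-6))*(-36 - 1953) = -4*(-⅙)*10*(-1989) = (20/3)*(-1989) = -13260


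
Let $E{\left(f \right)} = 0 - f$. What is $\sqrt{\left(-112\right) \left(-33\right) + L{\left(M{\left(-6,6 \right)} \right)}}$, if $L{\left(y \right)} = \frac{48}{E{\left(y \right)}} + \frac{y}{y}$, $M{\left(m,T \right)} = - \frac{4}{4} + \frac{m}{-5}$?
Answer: $\sqrt{3457} \approx 58.796$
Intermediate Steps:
$E{\left(f \right)} = - f$
$M{\left(m,T \right)} = -1 - \frac{m}{5}$ ($M{\left(m,T \right)} = \left(-4\right) \frac{1}{4} + m \left(- \frac{1}{5}\right) = -1 - \frac{m}{5}$)
$L{\left(y \right)} = 1 - \frac{48}{y}$ ($L{\left(y \right)} = \frac{48}{\left(-1\right) y} + \frac{y}{y} = 48 \left(- \frac{1}{y}\right) + 1 = - \frac{48}{y} + 1 = 1 - \frac{48}{y}$)
$\sqrt{\left(-112\right) \left(-33\right) + L{\left(M{\left(-6,6 \right)} \right)}} = \sqrt{\left(-112\right) \left(-33\right) + \frac{-48 - - \frac{1}{5}}{-1 - - \frac{6}{5}}} = \sqrt{3696 + \frac{-48 + \left(-1 + \frac{6}{5}\right)}{-1 + \frac{6}{5}}} = \sqrt{3696 + \frac{1}{\frac{1}{5}} \left(-48 + \frac{1}{5}\right)} = \sqrt{3696 + 5 \left(- \frac{239}{5}\right)} = \sqrt{3696 - 239} = \sqrt{3457}$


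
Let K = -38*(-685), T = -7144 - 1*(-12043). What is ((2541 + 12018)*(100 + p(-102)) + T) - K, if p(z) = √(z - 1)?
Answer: 1434769 + 14559*I*√103 ≈ 1.4348e+6 + 1.4776e+5*I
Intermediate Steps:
p(z) = √(-1 + z)
T = 4899 (T = -7144 + 12043 = 4899)
K = 26030
((2541 + 12018)*(100 + p(-102)) + T) - K = ((2541 + 12018)*(100 + √(-1 - 102)) + 4899) - 1*26030 = (14559*(100 + √(-103)) + 4899) - 26030 = (14559*(100 + I*√103) + 4899) - 26030 = ((1455900 + 14559*I*√103) + 4899) - 26030 = (1460799 + 14559*I*√103) - 26030 = 1434769 + 14559*I*√103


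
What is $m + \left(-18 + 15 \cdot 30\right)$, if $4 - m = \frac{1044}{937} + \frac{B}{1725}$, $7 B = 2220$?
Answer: $\frac{327889164}{754285} \approx 434.7$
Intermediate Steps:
$B = \frac{2220}{7}$ ($B = \frac{1}{7} \cdot 2220 = \frac{2220}{7} \approx 317.14$)
$m = \frac{2038044}{754285}$ ($m = 4 - \left(\frac{1044}{937} + \frac{2220}{7 \cdot 1725}\right) = 4 - \left(1044 \cdot \frac{1}{937} + \frac{2220}{7} \cdot \frac{1}{1725}\right) = 4 - \left(\frac{1044}{937} + \frac{148}{805}\right) = 4 - \frac{979096}{754285} = \frac{2038044}{754285} \approx 2.702$)
$m + \left(-18 + 15 \cdot 30\right) = \frac{2038044}{754285} + \left(-18 + 15 \cdot 30\right) = \frac{2038044}{754285} + \left(-18 + 450\right) = \frac{2038044}{754285} + 432 = \frac{327889164}{754285}$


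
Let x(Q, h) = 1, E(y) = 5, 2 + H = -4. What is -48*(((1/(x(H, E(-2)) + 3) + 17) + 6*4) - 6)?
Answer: -1692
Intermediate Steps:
H = -6 (H = -2 - 4 = -6)
-48*(((1/(x(H, E(-2)) + 3) + 17) + 6*4) - 6) = -48*(((1/(1 + 3) + 17) + 6*4) - 6) = -48*(((1/4 + 17) + 24) - 6) = -48*((69/4 + 24) - 6) = -48*(165/4 - 6) = -48*141/4 = -1692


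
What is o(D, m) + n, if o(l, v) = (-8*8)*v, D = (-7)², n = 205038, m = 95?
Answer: 198958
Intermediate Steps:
D = 49
o(l, v) = -64*v
o(D, m) + n = -64*95 + 205038 = -6080 + 205038 = 198958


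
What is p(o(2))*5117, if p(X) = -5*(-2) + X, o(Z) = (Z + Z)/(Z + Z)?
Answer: 56287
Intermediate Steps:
o(Z) = 1 (o(Z) = (2*Z)/((2*Z)) = (2*Z)*(1/(2*Z)) = 1)
p(X) = 10 + X
p(o(2))*5117 = (10 + 1)*5117 = 11*5117 = 56287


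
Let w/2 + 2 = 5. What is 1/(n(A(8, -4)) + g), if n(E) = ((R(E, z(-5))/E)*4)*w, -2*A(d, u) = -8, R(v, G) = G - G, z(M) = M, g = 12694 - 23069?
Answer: -1/10375 ≈ -9.6386e-5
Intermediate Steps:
g = -10375
w = 6 (w = -4 + 2*5 = -4 + 10 = 6)
R(v, G) = 0
A(d, u) = 4 (A(d, u) = -1/2*(-8) = 4)
n(E) = 0 (n(E) = ((0/E)*4)*6 = (0*4)*6 = 0*6 = 0)
1/(n(A(8, -4)) + g) = 1/(0 - 10375) = 1/(-10375) = -1/10375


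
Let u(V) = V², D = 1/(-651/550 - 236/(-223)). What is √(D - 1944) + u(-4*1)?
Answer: 16 + I*√461309325226/15373 ≈ 16.0 + 44.181*I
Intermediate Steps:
D = -122650/15373 (D = 1/(-651*1/550 - 236*(-1/223)) = 1/(-651/550 + 236/223) = 1/(-15373/122650) = -122650/15373 ≈ -7.9783)
√(D - 1944) + u(-4*1) = √(-122650/15373 - 1944) + (-4*1)² = √(-30007762/15373) + (-4)² = I*√461309325226/15373 + 16 = 16 + I*√461309325226/15373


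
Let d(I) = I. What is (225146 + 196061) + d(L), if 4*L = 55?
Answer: 1684883/4 ≈ 4.2122e+5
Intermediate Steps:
L = 55/4 (L = (¼)*55 = 55/4 ≈ 13.750)
(225146 + 196061) + d(L) = (225146 + 196061) + 55/4 = 421207 + 55/4 = 1684883/4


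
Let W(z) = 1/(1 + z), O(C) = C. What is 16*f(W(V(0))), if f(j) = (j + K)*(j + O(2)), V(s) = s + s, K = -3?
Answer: -96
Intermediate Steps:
V(s) = 2*s
f(j) = (-3 + j)*(2 + j) (f(j) = (j - 3)*(j + 2) = (-3 + j)*(2 + j))
16*f(W(V(0))) = 16*(-6 + (1/(1 + 2*0))**2 - 1/(1 + 2*0)) = 16*(-6 + (1/(1 + 0))**2 - 1/(1 + 0)) = 16*(-6 + (1/1)**2 - 1/1) = 16*(-6 + 1**2 - 1*1) = 16*(-6 + 1 - 1) = 16*(-6) = -96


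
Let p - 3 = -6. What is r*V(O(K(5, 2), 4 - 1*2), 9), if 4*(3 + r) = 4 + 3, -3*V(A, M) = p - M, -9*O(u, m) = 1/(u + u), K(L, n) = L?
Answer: -5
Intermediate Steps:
O(u, m) = -1/(18*u) (O(u, m) = -1/(9*(u + u)) = -1/(2*u)/9 = -1/(18*u))
p = -3 (p = 3 - 6 = -3)
V(A, M) = 1 + M/3 (V(A, M) = -(-3 - M)/3 = 1 + M/3)
r = -5/4 (r = -3 + (4 + 3)/4 = -3 + (¼)*7 = -3 + 7/4 = -5/4 ≈ -1.2500)
r*V(O(K(5, 2), 4 - 1*2), 9) = -5*(1 + (⅓)*9)/4 = -5*(1 + 3)/4 = -5/4*4 = -5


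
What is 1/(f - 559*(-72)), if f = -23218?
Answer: 1/17030 ≈ 5.8720e-5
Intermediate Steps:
1/(f - 559*(-72)) = 1/(-23218 - 559*(-72)) = 1/(-23218 + 40248) = 1/17030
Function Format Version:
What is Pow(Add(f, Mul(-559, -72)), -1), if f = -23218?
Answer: Rational(1, 17030) ≈ 5.8720e-5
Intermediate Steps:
Pow(Add(f, Mul(-559, -72)), -1) = Pow(Add(-23218, Mul(-559, -72)), -1) = Pow(Add(-23218, 40248), -1) = Pow(17030, -1) = Rational(1, 17030)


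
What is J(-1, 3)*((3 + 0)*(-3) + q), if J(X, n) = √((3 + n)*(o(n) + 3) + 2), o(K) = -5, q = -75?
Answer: -84*I*√10 ≈ -265.63*I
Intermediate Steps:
J(X, n) = √(-4 - 2*n) (J(X, n) = √((3 + n)*(-5 + 3) + 2) = √((3 + n)*(-2) + 2) = √((-6 - 2*n) + 2) = √(-4 - 2*n))
J(-1, 3)*((3 + 0)*(-3) + q) = √(-4 - 2*3)*((3 + 0)*(-3) - 75) = √(-4 - 6)*(3*(-3) - 75) = √(-10)*(-9 - 75) = (I*√10)*(-84) = -84*I*√10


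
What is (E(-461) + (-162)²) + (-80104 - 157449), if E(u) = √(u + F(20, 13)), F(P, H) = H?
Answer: -211309 + 8*I*√7 ≈ -2.1131e+5 + 21.166*I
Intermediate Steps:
E(u) = √(13 + u) (E(u) = √(u + 13) = √(13 + u))
(E(-461) + (-162)²) + (-80104 - 157449) = (√(13 - 461) + (-162)²) + (-80104 - 157449) = (√(-448) + 26244) - 237553 = (8*I*√7 + 26244) - 237553 = (26244 + 8*I*√7) - 237553 = -211309 + 8*I*√7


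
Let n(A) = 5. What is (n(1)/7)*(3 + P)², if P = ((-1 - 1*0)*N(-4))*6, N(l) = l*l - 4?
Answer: 23805/7 ≈ 3400.7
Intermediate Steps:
N(l) = -4 + l² (N(l) = l² - 4 = -4 + l²)
P = -72 (P = ((-1 - 1*0)*(-4 + (-4)²))*6 = ((-1 + 0)*(-4 + 16))*6 = -1*12*6 = -12*6 = -72)
(n(1)/7)*(3 + P)² = (5/7)*(3 - 72)² = (5*(⅐))*(-69)² = (5/7)*4761 = 23805/7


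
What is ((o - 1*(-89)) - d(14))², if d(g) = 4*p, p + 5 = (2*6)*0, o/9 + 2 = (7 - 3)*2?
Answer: 26569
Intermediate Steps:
o = 54 (o = -18 + 9*((7 - 3)*2) = -18 + 9*(4*2) = -18 + 9*8 = -18 + 72 = 54)
p = -5 (p = -5 + (2*6)*0 = -5 + 12*0 = -5 + 0 = -5)
d(g) = -20 (d(g) = 4*(-5) = -20)
((o - 1*(-89)) - d(14))² = ((54 - 1*(-89)) - 1*(-20))² = ((54 + 89) + 20)² = (143 + 20)² = 163² = 26569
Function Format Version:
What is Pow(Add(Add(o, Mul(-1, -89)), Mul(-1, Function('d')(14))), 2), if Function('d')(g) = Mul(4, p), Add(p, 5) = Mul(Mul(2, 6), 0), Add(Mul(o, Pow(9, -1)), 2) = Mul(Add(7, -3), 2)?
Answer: 26569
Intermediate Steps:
o = 54 (o = Add(-18, Mul(9, Mul(Add(7, -3), 2))) = Add(-18, Mul(9, Mul(4, 2))) = Add(-18, Mul(9, 8)) = Add(-18, 72) = 54)
p = -5 (p = Add(-5, Mul(Mul(2, 6), 0)) = Add(-5, Mul(12, 0)) = Add(-5, 0) = -5)
Function('d')(g) = -20 (Function('d')(g) = Mul(4, -5) = -20)
Pow(Add(Add(o, Mul(-1, -89)), Mul(-1, Function('d')(14))), 2) = Pow(Add(Add(54, Mul(-1, -89)), Mul(-1, -20)), 2) = Pow(Add(Add(54, 89), 20), 2) = Pow(Add(143, 20), 2) = Pow(163, 2) = 26569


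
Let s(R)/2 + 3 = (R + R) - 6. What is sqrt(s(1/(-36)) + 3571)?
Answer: 2*sqrt(7994)/3 ≈ 59.606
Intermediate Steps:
s(R) = -18 + 4*R (s(R) = -6 + 2*((R + R) - 6) = -6 + 2*(2*R - 6) = -6 + 2*(-6 + 2*R) = -6 + (-12 + 4*R) = -18 + 4*R)
sqrt(s(1/(-36)) + 3571) = sqrt((-18 + 4/(-36)) + 3571) = sqrt((-18 + 4*(-1/36)) + 3571) = sqrt((-18 - 1/9) + 3571) = sqrt(-163/9 + 3571) = sqrt(31976/9) = 2*sqrt(7994)/3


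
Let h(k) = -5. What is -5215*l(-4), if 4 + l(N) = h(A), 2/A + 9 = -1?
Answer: 46935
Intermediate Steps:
A = -⅕ (A = 2/(-9 - 1) = 2/(-10) = 2*(-⅒) = -⅕ ≈ -0.20000)
l(N) = -9 (l(N) = -4 - 5 = -9)
-5215*l(-4) = -5215*(-9) = 46935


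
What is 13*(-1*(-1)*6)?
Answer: 78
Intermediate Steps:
13*(-1*(-1)*6) = 13*(1*6) = 13*6 = 78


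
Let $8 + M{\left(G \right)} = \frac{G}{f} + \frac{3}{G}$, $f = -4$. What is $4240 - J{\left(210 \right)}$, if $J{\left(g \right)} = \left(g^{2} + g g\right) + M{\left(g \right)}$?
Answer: $- \frac{2936483}{35} \approx -83900.0$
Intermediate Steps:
$M{\left(G \right)} = -8 + \frac{3}{G} - \frac{G}{4}$ ($M{\left(G \right)} = -8 + \left(\frac{G}{-4} + \frac{3}{G}\right) = -8 + \left(G \left(- \frac{1}{4}\right) + \frac{3}{G}\right) = -8 - \left(- \frac{3}{G} + \frac{G}{4}\right) = -8 + \frac{3}{G} - \frac{G}{4}$)
$J{\left(g \right)} = -8 + 2 g^{2} + \frac{3}{g} - \frac{g}{4}$ ($J{\left(g \right)} = \left(g^{2} + g g\right) - \left(8 - \frac{3}{g} + \frac{g}{4}\right) = \left(g^{2} + g^{2}\right) - \left(8 - \frac{3}{g} + \frac{g}{4}\right) = 2 g^{2} - \left(8 - \frac{3}{g} + \frac{g}{4}\right) = -8 + 2 g^{2} + \frac{3}{g} - \frac{g}{4}$)
$4240 - J{\left(210 \right)} = 4240 - \left(-8 + 2 \cdot 210^{2} + \frac{3}{210} - \frac{105}{2}\right) = 4240 - \left(-8 + 2 \cdot 44100 + 3 \cdot \frac{1}{210} - \frac{105}{2}\right) = 4240 - \left(-8 + 88200 + \frac{1}{70} - \frac{105}{2}\right) = 4240 - \frac{3084883}{35} = - \frac{2936483}{35}$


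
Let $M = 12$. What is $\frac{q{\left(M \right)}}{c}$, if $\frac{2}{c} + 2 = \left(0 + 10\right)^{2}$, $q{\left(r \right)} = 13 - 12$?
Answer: $49$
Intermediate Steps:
$q{\left(r \right)} = 1$
$c = \frac{1}{49}$ ($c = \frac{2}{-2 + \left(0 + 10\right)^{2}} = \frac{2}{-2 + 10^{2}} = \frac{2}{-2 + 100} = \frac{2}{98} = 2 \cdot \frac{1}{98} = \frac{1}{49} \approx 0.020408$)
$\frac{q{\left(M \right)}}{c} = 1 \frac{1}{\frac{1}{49}} = 1 \cdot 49 = 49$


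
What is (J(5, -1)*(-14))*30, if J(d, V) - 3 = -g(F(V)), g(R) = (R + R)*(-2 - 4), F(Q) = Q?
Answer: 3780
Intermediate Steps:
g(R) = -12*R (g(R) = (2*R)*(-6) = -12*R)
J(d, V) = 3 + 12*V (J(d, V) = 3 - (-12)*V = 3 + 12*V)
(J(5, -1)*(-14))*30 = ((3 + 12*(-1))*(-14))*30 = ((3 - 12)*(-14))*30 = -9*(-14)*30 = 126*30 = 3780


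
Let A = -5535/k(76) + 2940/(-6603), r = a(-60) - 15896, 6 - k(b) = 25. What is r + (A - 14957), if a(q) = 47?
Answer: -1276112199/41819 ≈ -30515.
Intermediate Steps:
k(b) = -19 (k(b) = 6 - 1*25 = 6 - 25 = -19)
r = -15849 (r = 47 - 15896 = -15849)
A = 12163915/41819 (A = -5535/(-19) + 2940/(-6603) = -5535*(-1/19) + 2940*(-1/6603) = 5535/19 - 980/2201 = 12163915/41819 ≈ 290.87)
r + (A - 14957) = -15849 + (12163915/41819 - 14957) = -15849 - 613322868/41819 = -1276112199/41819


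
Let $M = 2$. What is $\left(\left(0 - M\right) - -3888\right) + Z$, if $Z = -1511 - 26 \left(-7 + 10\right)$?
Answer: $2297$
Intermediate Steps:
$Z = -1589$ ($Z = -1511 - 26 \cdot 3 = -1511 - 78 = -1589$)
$\left(\left(0 - M\right) - -3888\right) + Z = \left(\left(0 - 2\right) - -3888\right) - 1589 = \left(\left(0 - 2\right) + 3888\right) - 1589 = \left(-2 + 3888\right) - 1589 = 3886 - 1589 = 2297$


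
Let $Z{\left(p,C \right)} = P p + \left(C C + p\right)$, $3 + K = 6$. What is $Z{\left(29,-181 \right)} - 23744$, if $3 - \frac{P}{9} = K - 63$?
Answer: $25489$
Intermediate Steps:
$K = 3$ ($K = -3 + 6 = 3$)
$P = 567$ ($P = 27 - 9 \left(3 - 63\right) = 27 - -540 = 27 + 540 = 567$)
$Z{\left(p,C \right)} = C^{2} + 568 p$ ($Z{\left(p,C \right)} = 567 p + \left(C C + p\right) = 567 p + \left(C^{2} + p\right) = 567 p + \left(p + C^{2}\right) = C^{2} + 568 p$)
$Z{\left(29,-181 \right)} - 23744 = \left(\left(-181\right)^{2} + 568 \cdot 29\right) - 23744 = \left(32761 + 16472\right) - 23744 = 49233 - 23744 = 25489$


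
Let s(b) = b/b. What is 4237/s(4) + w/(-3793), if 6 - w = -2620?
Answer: 16068315/3793 ≈ 4236.3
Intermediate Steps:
w = 2626 (w = 6 - 1*(-2620) = 6 + 2620 = 2626)
s(b) = 1
4237/s(4) + w/(-3793) = 4237/1 + 2626/(-3793) = 4237*1 + 2626*(-1/3793) = 4237 - 2626/3793 = 16068315/3793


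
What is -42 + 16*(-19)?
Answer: -346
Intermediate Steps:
-42 + 16*(-19) = -42 - 304 = -346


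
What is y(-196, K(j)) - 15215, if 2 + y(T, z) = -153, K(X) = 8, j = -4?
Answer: -15370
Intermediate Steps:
y(T, z) = -155 (y(T, z) = -2 - 153 = -155)
y(-196, K(j)) - 15215 = -155 - 15215 = -15370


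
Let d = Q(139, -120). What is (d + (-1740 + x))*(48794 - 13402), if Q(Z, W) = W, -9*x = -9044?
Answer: -272376832/9 ≈ -3.0264e+7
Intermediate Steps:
x = 9044/9 (x = -⅑*(-9044) = 9044/9 ≈ 1004.9)
d = -120
(d + (-1740 + x))*(48794 - 13402) = (-120 + (-1740 + 9044/9))*(48794 - 13402) = (-120 - 6616/9)*35392 = -7696/9*35392 = -272376832/9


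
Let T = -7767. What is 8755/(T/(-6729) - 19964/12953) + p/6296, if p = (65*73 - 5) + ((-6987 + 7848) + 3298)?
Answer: -320275242799871/14158362952 ≈ -22621.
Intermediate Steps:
p = 8899 (p = (4745 - 5) + (861 + 3298) = 4740 + 4159 = 8899)
8755/(T/(-6729) - 19964/12953) + p/6296 = 8755/(-7767/(-6729) - 19964/12953) + 8899/6296 = 8755/(-7767*(-1/6729) - 19964*1/12953) + 8899*(1/6296) = 8755/(2589/2243 - 19964/12953) + 8899/6296 = 8755/(-11243935/29053579) + 8899/6296 = 8755*(-29053579/11243935) + 8899/6296 = -50872816829/2248787 + 8899/6296 = -320275242799871/14158362952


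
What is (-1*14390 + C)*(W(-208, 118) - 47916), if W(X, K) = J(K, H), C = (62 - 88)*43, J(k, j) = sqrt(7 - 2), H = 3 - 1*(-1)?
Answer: 743081328 - 15508*sqrt(5) ≈ 7.4305e+8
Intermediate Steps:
H = 4 (H = 3 + 1 = 4)
J(k, j) = sqrt(5)
C = -1118 (C = -26*43 = -1118)
W(X, K) = sqrt(5)
(-1*14390 + C)*(W(-208, 118) - 47916) = (-1*14390 - 1118)*(sqrt(5) - 47916) = (-14390 - 1118)*(-47916 + sqrt(5)) = -15508*(-47916 + sqrt(5)) = 743081328 - 15508*sqrt(5)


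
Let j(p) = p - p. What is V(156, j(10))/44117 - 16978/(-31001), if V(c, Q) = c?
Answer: 753854582/1367671117 ≈ 0.55120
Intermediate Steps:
j(p) = 0
V(156, j(10))/44117 - 16978/(-31001) = 156/44117 - 16978/(-31001) = 156*(1/44117) - 16978*(-1/31001) = 156/44117 + 16978/31001 = 753854582/1367671117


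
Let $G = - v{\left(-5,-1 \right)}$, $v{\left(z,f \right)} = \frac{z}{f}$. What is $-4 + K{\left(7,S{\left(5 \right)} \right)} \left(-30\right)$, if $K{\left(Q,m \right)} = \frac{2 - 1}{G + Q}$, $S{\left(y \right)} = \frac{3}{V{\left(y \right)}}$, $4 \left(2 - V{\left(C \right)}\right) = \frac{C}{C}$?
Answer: $-19$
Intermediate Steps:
$V{\left(C \right)} = \frac{7}{4}$ ($V{\left(C \right)} = 2 - \frac{C \frac{1}{C}}{4} = 2 - \frac{1}{4} = \frac{7}{4}$)
$G = -5$ ($G = - \frac{-5}{-1} = - \left(-5\right) \left(-1\right) = \left(-1\right) 5 = -5$)
$S{\left(y \right)} = \frac{12}{7}$ ($S{\left(y \right)} = \frac{3}{\frac{7}{4}} = 3 \cdot \frac{4}{7} = \frac{12}{7}$)
$K{\left(Q,m \right)} = \frac{1}{-5 + Q}$ ($K{\left(Q,m \right)} = \frac{2 - 1}{-5 + Q} = 1 \frac{1}{-5 + Q} = \frac{1}{-5 + Q}$)
$-4 + K{\left(7,S{\left(5 \right)} \right)} \left(-30\right) = -4 + \frac{1}{-5 + 7} \left(-30\right) = -4 + \frac{1}{2} \left(-30\right) = -4 - 15 = -19$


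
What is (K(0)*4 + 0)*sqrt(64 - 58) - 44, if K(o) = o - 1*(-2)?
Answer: -44 + 8*sqrt(6) ≈ -24.404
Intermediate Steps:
K(o) = 2 + o (K(o) = o + 2 = 2 + o)
(K(0)*4 + 0)*sqrt(64 - 58) - 44 = ((2 + 0)*4 + 0)*sqrt(64 - 58) - 44 = (2*4 + 0)*sqrt(6) - 44 = (8 + 0)*sqrt(6) - 44 = 8*sqrt(6) - 44 = -44 + 8*sqrt(6)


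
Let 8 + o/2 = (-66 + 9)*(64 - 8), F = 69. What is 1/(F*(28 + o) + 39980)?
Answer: -1/399688 ≈ -2.5020e-6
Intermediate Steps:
o = -6400 (o = -16 + 2*((-66 + 9)*(64 - 8)) = -16 + 2*(-57*56) = -16 + 2*(-3192) = -16 - 6384 = -6400)
1/(F*(28 + o) + 39980) = 1/(69*(28 - 6400) + 39980) = 1/(69*(-6372) + 39980) = 1/(-439668 + 39980) = 1/(-399688) = -1/399688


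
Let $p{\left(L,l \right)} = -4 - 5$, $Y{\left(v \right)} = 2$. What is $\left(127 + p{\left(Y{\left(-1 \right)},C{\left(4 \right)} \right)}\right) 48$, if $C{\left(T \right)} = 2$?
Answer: $5664$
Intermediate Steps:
$p{\left(L,l \right)} = -9$ ($p{\left(L,l \right)} = -4 - 5 = -9$)
$\left(127 + p{\left(Y{\left(-1 \right)},C{\left(4 \right)} \right)}\right) 48 = \left(127 - 9\right) 48 = 118 \cdot 48 = 5664$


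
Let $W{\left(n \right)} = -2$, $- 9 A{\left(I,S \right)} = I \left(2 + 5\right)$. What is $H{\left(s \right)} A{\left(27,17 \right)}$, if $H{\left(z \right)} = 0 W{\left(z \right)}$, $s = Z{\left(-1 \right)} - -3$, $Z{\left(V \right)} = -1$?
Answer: $0$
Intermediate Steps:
$A{\left(I,S \right)} = - \frac{7 I}{9}$ ($A{\left(I,S \right)} = - \frac{I \left(2 + 5\right)}{9} = - \frac{I 7}{9} = - \frac{7 I}{9}$)
$s = 2$ ($s = -1 - -3 = -1 + 3 = 2$)
$H{\left(z \right)} = 0$ ($H{\left(z \right)} = 0 \left(-2\right) = 0$)
$H{\left(s \right)} A{\left(27,17 \right)} = 0 \left(\left(- \frac{7}{9}\right) 27\right) = 0 \left(-21\right) = 0$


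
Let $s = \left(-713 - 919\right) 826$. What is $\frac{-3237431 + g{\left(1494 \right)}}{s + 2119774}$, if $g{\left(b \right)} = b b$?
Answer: $- \frac{1005395}{771742} \approx -1.3028$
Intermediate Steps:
$g{\left(b \right)} = b^{2}$
$s = -1348032$ ($s = \left(-1632\right) 826 = -1348032$)
$\frac{-3237431 + g{\left(1494 \right)}}{s + 2119774} = \frac{-3237431 + 1494^{2}}{-1348032 + 2119774} = \frac{-3237431 + 2232036}{771742} = \left(-1005395\right) \frac{1}{771742} = - \frac{1005395}{771742}$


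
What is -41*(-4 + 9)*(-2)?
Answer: 410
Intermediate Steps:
-41*(-4 + 9)*(-2) = -205*(-2) = -41*(-10) = 410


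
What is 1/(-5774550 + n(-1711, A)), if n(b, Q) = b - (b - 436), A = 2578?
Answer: -1/5774114 ≈ -1.7319e-7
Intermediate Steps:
n(b, Q) = 436 (n(b, Q) = b - (-436 + b) = b + (436 - b) = 436)
1/(-5774550 + n(-1711, A)) = 1/(-5774550 + 436) = 1/(-5774114) = -1/5774114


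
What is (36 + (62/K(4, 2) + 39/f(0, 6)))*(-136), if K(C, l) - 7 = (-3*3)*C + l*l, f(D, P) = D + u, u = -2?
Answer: -47668/25 ≈ -1906.7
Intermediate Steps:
f(D, P) = -2 + D (f(D, P) = D - 2 = -2 + D)
K(C, l) = 7 + l² - 9*C (K(C, l) = 7 + ((-3*3)*C + l*l) = 7 + (-9*C + l²) = 7 + (l² - 9*C) = 7 + l² - 9*C)
(36 + (62/K(4, 2) + 39/f(0, 6)))*(-136) = (36 + (62/(7 + 2² - 9*4) + 39/(-2 + 0)))*(-136) = (36 + (62/(7 + 4 - 36) + 39/(-2)))*(-136) = (36 + (62/(-25) + 39*(-½)))*(-136) = (36 + (62*(-1/25) - 39/2))*(-136) = (36 + (-62/25 - 39/2))*(-136) = (36 - 1099/50)*(-136) = (701/50)*(-136) = -47668/25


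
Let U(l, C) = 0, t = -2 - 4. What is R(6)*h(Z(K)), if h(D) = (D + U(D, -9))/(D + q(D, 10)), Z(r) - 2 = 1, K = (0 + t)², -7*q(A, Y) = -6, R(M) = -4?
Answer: -28/9 ≈ -3.1111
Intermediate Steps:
t = -6
q(A, Y) = 6/7 (q(A, Y) = -⅐*(-6) = 6/7)
K = 36 (K = (0 - 6)² = (-6)² = 36)
Z(r) = 3 (Z(r) = 2 + 1 = 3)
h(D) = D/(6/7 + D) (h(D) = (D + 0)/(D + 6/7) = D/(6/7 + D))
R(6)*h(Z(K)) = -28*3/(6 + 7*3) = -28*3/(6 + 21) = -28*3/27 = -4*7/9 = -28/9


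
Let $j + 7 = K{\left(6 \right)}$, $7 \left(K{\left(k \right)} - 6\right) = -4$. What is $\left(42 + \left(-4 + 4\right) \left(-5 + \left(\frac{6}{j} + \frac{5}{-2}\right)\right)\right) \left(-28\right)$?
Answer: $-1176$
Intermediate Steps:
$K{\left(k \right)} = \frac{38}{7}$ ($K{\left(k \right)} = 6 + \frac{1}{7} \left(-4\right) = 6 - \frac{4}{7} = \frac{38}{7}$)
$j = - \frac{11}{7}$ ($j = -7 + \frac{38}{7} = - \frac{11}{7} \approx -1.5714$)
$\left(42 + \left(-4 + 4\right) \left(-5 + \left(\frac{6}{j} + \frac{5}{-2}\right)\right)\right) \left(-28\right) = \left(42 + \left(-4 + 4\right) \left(-5 + \left(\frac{6}{- \frac{11}{7}} + \frac{5}{-2}\right)\right)\right) \left(-28\right) = \left(42 + 0 \left(-5 + \left(6 \left(- \frac{7}{11}\right) + 5 \left(- \frac{1}{2}\right)\right)\right)\right) \left(-28\right) = \left(42 + 0 \left(-5 - \frac{139}{22}\right)\right) \left(-28\right) = \left(42 + 0 \left(- \frac{249}{22}\right)\right) \left(-28\right) = \left(42 + 0\right) \left(-28\right) = 42 \left(-28\right) = -1176$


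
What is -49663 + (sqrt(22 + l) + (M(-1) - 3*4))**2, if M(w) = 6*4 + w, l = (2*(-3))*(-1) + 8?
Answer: -49374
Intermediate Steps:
l = 14 (l = -6*(-1) + 8 = 6 + 8 = 14)
M(w) = 24 + w
-49663 + (sqrt(22 + l) + (M(-1) - 3*4))**2 = -49663 + (sqrt(22 + 14) + ((24 - 1) - 3*4))**2 = -49663 + (sqrt(36) + (23 - 12))**2 = -49663 + (6 + 11)**2 = -49663 + 17**2 = -49663 + 289 = -49374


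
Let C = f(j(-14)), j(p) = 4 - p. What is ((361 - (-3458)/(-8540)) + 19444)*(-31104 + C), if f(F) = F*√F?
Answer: -187880648256/305 + 326181681*√2/305 ≈ -6.1449e+8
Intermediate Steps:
f(F) = F^(3/2)
C = 54*√2 (C = (4 - 1*(-14))^(3/2) = (4 + 14)^(3/2) = 18^(3/2) = 54*√2 ≈ 76.368)
((361 - (-3458)/(-8540)) + 19444)*(-31104 + C) = ((361 - (-3458)/(-8540)) + 19444)*(-31104 + 54*√2) = ((361 - (-3458)*(-1)/8540) + 19444)*(-31104 + 54*√2) = ((361 - 1*247/610) + 19444)*(-31104 + 54*√2) = ((361 - 247/610) + 19444)*(-31104 + 54*√2) = (219963/610 + 19444)*(-31104 + 54*√2) = 12080803*(-31104 + 54*√2)/610 = -187880648256/305 + 326181681*√2/305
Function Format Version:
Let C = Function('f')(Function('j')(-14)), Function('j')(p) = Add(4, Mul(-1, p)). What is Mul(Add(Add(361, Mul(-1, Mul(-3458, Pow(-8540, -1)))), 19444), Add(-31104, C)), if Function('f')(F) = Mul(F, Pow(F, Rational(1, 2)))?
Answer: Add(Rational(-187880648256, 305), Mul(Rational(326181681, 305), Pow(2, Rational(1, 2)))) ≈ -6.1449e+8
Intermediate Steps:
Function('f')(F) = Pow(F, Rational(3, 2))
C = Mul(54, Pow(2, Rational(1, 2))) (C = Pow(Add(4, Mul(-1, -14)), Rational(3, 2)) = Pow(Add(4, 14), Rational(3, 2)) = Pow(18, Rational(3, 2)) = Mul(54, Pow(2, Rational(1, 2))) ≈ 76.368)
Mul(Add(Add(361, Mul(-1, Mul(-3458, Pow(-8540, -1)))), 19444), Add(-31104, C)) = Mul(Add(Add(361, Mul(-1, Mul(-3458, Pow(-8540, -1)))), 19444), Add(-31104, Mul(54, Pow(2, Rational(1, 2))))) = Mul(Add(Add(361, Mul(-1, Mul(-3458, Rational(-1, 8540)))), 19444), Add(-31104, Mul(54, Pow(2, Rational(1, 2))))) = Mul(Add(Add(361, Mul(-1, Rational(247, 610))), 19444), Add(-31104, Mul(54, Pow(2, Rational(1, 2))))) = Mul(Add(Add(361, Rational(-247, 610)), 19444), Add(-31104, Mul(54, Pow(2, Rational(1, 2))))) = Mul(Add(Rational(219963, 610), 19444), Add(-31104, Mul(54, Pow(2, Rational(1, 2))))) = Mul(Rational(12080803, 610), Add(-31104, Mul(54, Pow(2, Rational(1, 2))))) = Add(Rational(-187880648256, 305), Mul(Rational(326181681, 305), Pow(2, Rational(1, 2))))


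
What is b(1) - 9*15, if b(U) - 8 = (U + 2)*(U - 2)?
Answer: -130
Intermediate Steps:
b(U) = 8 + (-2 + U)*(2 + U) (b(U) = 8 + (U + 2)*(U - 2) = 8 + (2 + U)*(-2 + U) = 8 + (-2 + U)*(2 + U))
b(1) - 9*15 = (4 + 1**2) - 9*15 = (4 + 1) - 135 = 5 - 135 = -130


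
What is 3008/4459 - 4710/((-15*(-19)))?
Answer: -1342974/84721 ≈ -15.852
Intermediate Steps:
3008/4459 - 4710/((-15*(-19))) = 3008*(1/4459) - 4710/285 = 3008/4459 - 4710*1/285 = 3008/4459 - 314/19 = -1342974/84721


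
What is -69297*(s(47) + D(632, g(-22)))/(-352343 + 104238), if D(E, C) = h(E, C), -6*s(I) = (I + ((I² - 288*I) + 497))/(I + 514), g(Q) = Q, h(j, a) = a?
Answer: -1461450631/278373810 ≈ -5.2500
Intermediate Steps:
s(I) = -(497 + I² - 287*I)/(6*(514 + I)) (s(I) = -(I + ((I² - 288*I) + 497))/(6*(I + 514)) = -(I + (497 + I² - 288*I))/(6*(514 + I)) = -(497 + I² - 287*I)/(6*(514 + I)))
D(E, C) = C
-69297*(s(47) + D(632, g(-22)))/(-352343 + 104238) = -69297*((-497 - 1*47² + 287*47)/(6*(514 + 47)) - 22)/(-352343 + 104238) = -69297/((-248105/((⅙)*(-497 - 1*2209 + 13489)/561 - 22))) = -69297/((-248105/((⅙)*(1/561)*(-497 - 2209 + 13489) - 22))) = -69297/((-248105/((⅙)*(1/561)*10783 - 22))) = -69297/((-248105/(10783/3366 - 22))) = -69297/((-248105/(-63269/3366))) = -69297/((-248105*(-3366/63269))) = -69297/835121430/63269 = -69297*63269/835121430 = -1461450631/278373810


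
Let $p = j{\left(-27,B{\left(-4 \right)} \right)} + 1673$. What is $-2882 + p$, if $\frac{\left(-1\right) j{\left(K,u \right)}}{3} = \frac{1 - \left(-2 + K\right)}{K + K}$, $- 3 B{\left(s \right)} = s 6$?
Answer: $- \frac{3622}{3} \approx -1207.3$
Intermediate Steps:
$B{\left(s \right)} = - 2 s$ ($B{\left(s \right)} = - \frac{s 6}{3} = - \frac{6 s}{3} = - 2 s$)
$j{\left(K,u \right)} = - \frac{3 \left(3 - K\right)}{2 K}$ ($j{\left(K,u \right)} = - 3 \frac{1 - \left(-2 + K\right)}{K + K} = - 3 \frac{3 - K}{2 K} = - \frac{3 \left(3 - K\right)}{2 K}$)
$p = \frac{5024}{3}$ ($p = \frac{3 \left(-3 - 27\right)}{2 \left(-27\right)} + 1673 = \frac{3}{2} \left(- \frac{1}{27}\right) \left(-30\right) + 1673 = \frac{5}{3} + 1673 = \frac{5024}{3} \approx 1674.7$)
$-2882 + p = -2882 + \frac{5024}{3} = - \frac{3622}{3}$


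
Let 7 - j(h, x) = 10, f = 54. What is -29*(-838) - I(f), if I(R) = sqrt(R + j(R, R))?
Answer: 24302 - sqrt(51) ≈ 24295.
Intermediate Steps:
j(h, x) = -3 (j(h, x) = 7 - 1*10 = 7 - 10 = -3)
I(R) = sqrt(-3 + R) (I(R) = sqrt(R - 3) = sqrt(-3 + R))
-29*(-838) - I(f) = -29*(-838) - sqrt(-3 + 54) = 24302 - sqrt(51)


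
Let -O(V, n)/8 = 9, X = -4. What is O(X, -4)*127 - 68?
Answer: -9212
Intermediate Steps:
O(V, n) = -72 (O(V, n) = -8*9 = -72)
O(X, -4)*127 - 68 = -72*127 - 68 = -9144 - 68 = -9212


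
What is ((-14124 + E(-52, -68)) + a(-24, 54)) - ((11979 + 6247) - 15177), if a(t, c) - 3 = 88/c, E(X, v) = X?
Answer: -464950/27 ≈ -17220.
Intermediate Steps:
a(t, c) = 3 + 88/c
((-14124 + E(-52, -68)) + a(-24, 54)) - ((11979 + 6247) - 15177) = ((-14124 - 52) + (3 + 88/54)) - ((11979 + 6247) - 15177) = (-14176 + (3 + 88*(1/54))) - (18226 - 15177) = (-14176 + (3 + 44/27)) - 1*3049 = (-14176 + 125/27) - 3049 = -382627/27 - 3049 = -464950/27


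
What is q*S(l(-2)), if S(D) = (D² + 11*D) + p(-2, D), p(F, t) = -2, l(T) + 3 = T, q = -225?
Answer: 7200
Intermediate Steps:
l(T) = -3 + T
S(D) = -2 + D² + 11*D (S(D) = (D² + 11*D) - 2 = -2 + D² + 11*D)
q*S(l(-2)) = -225*(-2 + (-3 - 2)² + 11*(-3 - 2)) = -225*(-2 + (-5)² + 11*(-5)) = -225*(-2 + 25 - 55) = -225*(-32) = 7200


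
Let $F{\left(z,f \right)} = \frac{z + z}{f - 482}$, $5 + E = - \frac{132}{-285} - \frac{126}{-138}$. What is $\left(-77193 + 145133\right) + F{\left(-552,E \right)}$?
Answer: $\frac{1501931895}{22106} \approx 67942.0$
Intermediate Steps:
$E = - \frac{7918}{2185}$ ($E = -5 - \left(- \frac{44}{95} - \frac{21}{23}\right) = -5 - - \frac{3007}{2185} = -5 + \left(\frac{44}{95} + \frac{21}{23}\right) = -5 + \frac{3007}{2185} = - \frac{7918}{2185} \approx -3.6238$)
$F{\left(z,f \right)} = \frac{2 z}{-482 + f}$
$\left(-77193 + 145133\right) + F{\left(-552,E \right)} = \left(-77193 + 145133\right) + 2 \left(-552\right) \frac{1}{-482 - \frac{7918}{2185}} = 67940 + 2 \left(-552\right) \frac{1}{- \frac{1061088}{2185}} = 67940 + 2 \left(-552\right) \left(- \frac{2185}{1061088}\right) = 67940 + \frac{50255}{22106} = \frac{1501931895}{22106}$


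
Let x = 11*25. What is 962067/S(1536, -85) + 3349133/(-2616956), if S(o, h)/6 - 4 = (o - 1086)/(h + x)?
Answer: 7972270280405/316651676 ≈ 25177.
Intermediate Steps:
x = 275
S(o, h) = 24 + 6*(-1086 + o)/(275 + h) (S(o, h) = 24 + 6*((o - 1086)/(h + 275)) = 24 + 6*((-1086 + o)/(275 + h)) = 24 + 6*(-1086 + o)/(275 + h))
962067/S(1536, -85) + 3349133/(-2616956) = 962067/((6*(14 + 1536 + 4*(-85))/(275 - 85))) + 3349133/(-2616956) = 962067/((6*(14 + 1536 - 340)/190)) + 3349133*(-1/2616956) = 962067/((6*(1/190)*1210)) - 3349133/2616956 = 962067/(726/19) - 3349133/2616956 = 962067*(19/726) - 3349133/2616956 = 6093091/242 - 3349133/2616956 = 7972270280405/316651676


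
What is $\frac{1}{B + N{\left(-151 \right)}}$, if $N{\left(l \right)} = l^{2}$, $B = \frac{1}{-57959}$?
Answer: $\frac{57959}{1321523158} \approx 4.3858 \cdot 10^{-5}$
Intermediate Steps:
$B = - \frac{1}{57959} \approx -1.7254 \cdot 10^{-5}$
$\frac{1}{B + N{\left(-151 \right)}} = \frac{1}{- \frac{1}{57959} + \left(-151\right)^{2}} = \frac{1}{- \frac{1}{57959} + 22801} = \frac{1}{\frac{1321523158}{57959}} = \frac{57959}{1321523158}$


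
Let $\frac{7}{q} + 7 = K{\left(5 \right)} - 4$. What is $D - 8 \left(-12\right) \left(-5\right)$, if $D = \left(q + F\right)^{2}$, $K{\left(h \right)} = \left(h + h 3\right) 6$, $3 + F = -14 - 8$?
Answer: $\frac{1684644}{11881} \approx 141.79$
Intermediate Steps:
$F = -25$ ($F = -3 - 22 = -25$)
$K{\left(h \right)} = 24 h$ ($K{\left(h \right)} = \left(h + 3 h\right) 6 = 4 h 6 = 24 h$)
$q = \frac{7}{109}$ ($q = \frac{7}{-7 + \left(24 \cdot 5 - 4\right)} = \frac{7}{-7 + \left(120 - 4\right)} = \frac{7}{-7 + 116} = \frac{7}{109} \approx 0.06422$)
$D = \frac{7387524}{11881}$ ($D = \left(\frac{7}{109} - 25\right)^{2} = \left(- \frac{2718}{109}\right)^{2} = \frac{7387524}{11881} \approx 621.79$)
$D - 8 \left(-12\right) \left(-5\right) = \frac{7387524}{11881} - 8 \left(-12\right) \left(-5\right) = \frac{7387524}{11881} - \left(-96\right) \left(-5\right) = \frac{7387524}{11881} - 480 = \frac{1684644}{11881}$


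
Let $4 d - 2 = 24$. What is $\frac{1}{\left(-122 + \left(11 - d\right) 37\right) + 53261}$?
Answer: $\frac{2}{106611} \approx 1.876 \cdot 10^{-5}$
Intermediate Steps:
$d = \frac{13}{2}$ ($d = \frac{1}{2} + \frac{1}{4} \cdot 24 = \frac{1}{2} + 6 = \frac{13}{2} \approx 6.5$)
$\frac{1}{\left(-122 + \left(11 - d\right) 37\right) + 53261} = \frac{1}{\left(-122 + \left(11 - \frac{13}{2}\right) 37\right) + 53261} = \frac{1}{\left(-122 + \frac{9}{2} \cdot 37\right) + 53261} = \frac{1}{\left(-122 + \frac{333}{2}\right) + 53261} = \frac{1}{\frac{89}{2} + 53261} = \frac{1}{\frac{106611}{2}} = \frac{2}{106611}$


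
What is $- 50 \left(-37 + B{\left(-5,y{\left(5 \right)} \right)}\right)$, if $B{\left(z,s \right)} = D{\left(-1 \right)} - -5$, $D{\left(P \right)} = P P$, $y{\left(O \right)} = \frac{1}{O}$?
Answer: $1550$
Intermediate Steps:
$D{\left(P \right)} = P^{2}$
$B{\left(z,s \right)} = 6$ ($B{\left(z,s \right)} = \left(-1\right)^{2} - -5 = 1 + 5 = 6$)
$- 50 \left(-37 + B{\left(-5,y{\left(5 \right)} \right)}\right) = - 50 \left(-37 + 6\right) = \left(-50\right) \left(-31\right) = 1550$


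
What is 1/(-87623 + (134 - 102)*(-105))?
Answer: -1/90983 ≈ -1.0991e-5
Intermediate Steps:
1/(-87623 + (134 - 102)*(-105)) = 1/(-87623 + 32*(-105)) = 1/(-87623 - 3360) = 1/(-90983) = -1/90983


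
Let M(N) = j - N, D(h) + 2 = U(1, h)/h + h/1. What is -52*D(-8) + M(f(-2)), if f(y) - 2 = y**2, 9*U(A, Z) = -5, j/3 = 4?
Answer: 9403/18 ≈ 522.39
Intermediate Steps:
j = 12 (j = 3*4 = 12)
U(A, Z) = -5/9 (U(A, Z) = (1/9)*(-5) = -5/9)
f(y) = 2 + y**2
D(h) = -2 + h - 5/(9*h) (D(h) = -2 + (-5/(9*h) + h/1) = -2 + (-5/(9*h) + h*1) = -2 + (-5/(9*h) + h) = -2 + (h - 5/(9*h)) = -2 + h - 5/(9*h))
M(N) = 12 - N
-52*D(-8) + M(f(-2)) = -52*(-2 - 8 - 5/9/(-8)) + (12 - (2 + (-2)**2)) = -52*(-2 - 8 - 5/9*(-1/8)) + (12 - (2 + 4)) = -52*(-2 - 8 + 5/72) + (12 - 1*6) = -52*(-715/72) + (12 - 6) = 9295/18 + 6 = 9403/18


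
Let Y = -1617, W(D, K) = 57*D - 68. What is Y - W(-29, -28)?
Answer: 104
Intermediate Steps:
W(D, K) = -68 + 57*D
Y - W(-29, -28) = -1617 - (-68 + 57*(-29)) = -1617 - (-68 - 1653) = -1617 - 1*(-1721) = -1617 + 1721 = 104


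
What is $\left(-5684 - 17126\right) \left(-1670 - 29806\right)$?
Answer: $717967560$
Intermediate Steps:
$\left(-5684 - 17126\right) \left(-1670 - 29806\right) = - 22810 \left(-1670 - 29806\right) = \left(-22810\right) \left(-31476\right) = 717967560$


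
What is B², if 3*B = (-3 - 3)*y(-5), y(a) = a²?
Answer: 2500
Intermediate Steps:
B = -50 (B = ((-3 - 3)*(-5)²)/3 = (-6*25)/3 = (⅓)*(-150) = -50)
B² = (-50)² = 2500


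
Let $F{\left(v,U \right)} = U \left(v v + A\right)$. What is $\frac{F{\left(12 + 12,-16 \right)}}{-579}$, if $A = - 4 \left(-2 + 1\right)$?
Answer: $\frac{9280}{579} \approx 16.028$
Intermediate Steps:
$A = 4$ ($A = \left(-4\right) \left(-1\right) = 4$)
$F{\left(v,U \right)} = U \left(4 + v^{2}\right)$ ($F{\left(v,U \right)} = U \left(v v + 4\right) = U \left(v^{2} + 4\right) = U \left(4 + v^{2}\right)$)
$\frac{F{\left(12 + 12,-16 \right)}}{-579} = \frac{\left(-16\right) \left(4 + \left(12 + 12\right)^{2}\right)}{-579} = - 16 \left(4 + 24^{2}\right) \left(- \frac{1}{579}\right) = - 16 \left(4 + 576\right) \left(- \frac{1}{579}\right) = \left(-16\right) 580 \left(- \frac{1}{579}\right) = \left(-9280\right) \left(- \frac{1}{579}\right) = \frac{9280}{579}$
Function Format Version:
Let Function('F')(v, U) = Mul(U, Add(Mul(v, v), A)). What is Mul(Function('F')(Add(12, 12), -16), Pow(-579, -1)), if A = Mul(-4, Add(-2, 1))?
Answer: Rational(9280, 579) ≈ 16.028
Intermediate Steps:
A = 4 (A = Mul(-4, -1) = 4)
Function('F')(v, U) = Mul(U, Add(4, Pow(v, 2))) (Function('F')(v, U) = Mul(U, Add(Mul(v, v), 4)) = Mul(U, Add(Pow(v, 2), 4)) = Mul(U, Add(4, Pow(v, 2))))
Mul(Function('F')(Add(12, 12), -16), Pow(-579, -1)) = Mul(Mul(-16, Add(4, Pow(Add(12, 12), 2))), Pow(-579, -1)) = Mul(Mul(-16, Add(4, Pow(24, 2))), Rational(-1, 579)) = Mul(Mul(-16, Add(4, 576)), Rational(-1, 579)) = Mul(Mul(-16, 580), Rational(-1, 579)) = Mul(-9280, Rational(-1, 579)) = Rational(9280, 579)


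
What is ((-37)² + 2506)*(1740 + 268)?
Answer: 7781000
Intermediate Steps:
((-37)² + 2506)*(1740 + 268) = (1369 + 2506)*2008 = 3875*2008 = 7781000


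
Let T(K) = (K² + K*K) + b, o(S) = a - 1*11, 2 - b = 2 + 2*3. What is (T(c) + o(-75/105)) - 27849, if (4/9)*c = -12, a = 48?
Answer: -26360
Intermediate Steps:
c = -27 (c = (9/4)*(-12) = -27)
b = -6 (b = 2 - (2 + 2*3) = 2 - (2 + 6) = 2 - 1*8 = 2 - 8 = -6)
o(S) = 37 (o(S) = 48 - 1*11 = 48 - 11 = 37)
T(K) = -6 + 2*K² (T(K) = (K² + K*K) - 6 = (K² + K²) - 6 = 2*K² - 6 = -6 + 2*K²)
(T(c) + o(-75/105)) - 27849 = ((-6 + 2*(-27)²) + 37) - 27849 = ((-6 + 2*729) + 37) - 27849 = ((-6 + 1458) + 37) - 27849 = (1452 + 37) - 27849 = 1489 - 27849 = -26360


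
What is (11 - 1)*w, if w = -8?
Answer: -80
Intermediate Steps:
(11 - 1)*w = (11 - 1)*(-8) = 10*(-8) = -80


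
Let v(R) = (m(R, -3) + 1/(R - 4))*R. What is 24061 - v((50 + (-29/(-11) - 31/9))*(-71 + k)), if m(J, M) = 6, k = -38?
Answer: 492882113854/8765229 ≈ 56232.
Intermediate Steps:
v(R) = R*(6 + 1/(-4 + R)) (v(R) = (6 + 1/(R - 4))*R = (6 + 1/(-4 + R))*R = R*(6 + 1/(-4 + R)))
24061 - v((50 + (-29/(-11) - 31/9))*(-71 + k)) = 24061 - (50 + (-29/(-11) - 31/9))*(-71 - 38)*(-23 + 6*((50 + (-29/(-11) - 31/9))*(-71 - 38)))/(-4 + (50 + (-29/(-11) - 31/9))*(-71 - 38)) = 24061 - (50 + (-29*(-1/11) - 31*1/9))*(-109)*(-23 + 6*((50 + (-29*(-1/11) - 31*1/9))*(-109)))/(-4 + (50 + (-29*(-1/11) - 31*1/9))*(-109)) = 24061 - (50 + (29/11 - 31/9))*(-109)*(-23 + 6*((50 + (29/11 - 31/9))*(-109)))/(-4 + (50 + (29/11 - 31/9))*(-109)) = 24061 - (50 - 80/99)*(-109)*(-23 + 6*((50 - 80/99)*(-109)))/(-4 + (50 - 80/99)*(-109)) = 24061 - (4870/99)*(-109)*(-23 + 6*((4870/99)*(-109)))/(-4 + (4870/99)*(-109)) = 24061 - (-530830)*(-23 + 6*(-530830/99))/(99*(-4 - 530830/99)) = 24061 - (-530830)*(-23 - 1061660/33)/(99*(-531226/99)) = 24061 - (-530830)*(-99)*(-1062419)/(99*531226*33) = 24061 - 1*(-281981938885/8765229) = 24061 + 281981938885/8765229 = 492882113854/8765229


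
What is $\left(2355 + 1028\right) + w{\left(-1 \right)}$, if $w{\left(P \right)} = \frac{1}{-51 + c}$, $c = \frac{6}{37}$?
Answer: $\frac{6363386}{1881} \approx 3383.0$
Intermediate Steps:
$c = \frac{6}{37}$ ($c = 6 \cdot \frac{1}{37} = \frac{6}{37} \approx 0.16216$)
$w{\left(P \right)} = - \frac{37}{1881}$ ($w{\left(P \right)} = \frac{1}{-51 + \frac{6}{37}} = \frac{1}{- \frac{1881}{37}} = - \frac{37}{1881}$)
$\left(2355 + 1028\right) + w{\left(-1 \right)} = \left(2355 + 1028\right) - \frac{37}{1881} = 3383 - \frac{37}{1881} = \frac{6363386}{1881}$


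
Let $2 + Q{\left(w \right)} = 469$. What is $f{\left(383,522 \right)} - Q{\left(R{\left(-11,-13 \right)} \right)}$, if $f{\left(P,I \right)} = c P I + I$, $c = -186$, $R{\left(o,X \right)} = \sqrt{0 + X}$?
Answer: $-37186181$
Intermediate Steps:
$R{\left(o,X \right)} = \sqrt{X}$
$Q{\left(w \right)} = 467$ ($Q{\left(w \right)} = -2 + 469 = 467$)
$f{\left(P,I \right)} = I - 186 I P$ ($f{\left(P,I \right)} = - 186 P I + I = - 186 I P + I = I - 186 I P$)
$f{\left(383,522 \right)} - Q{\left(R{\left(-11,-13 \right)} \right)} = 522 \left(1 - 71238\right) - 467 = 522 \left(-71237\right) - 467 = -37185714 - 467 = -37186181$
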